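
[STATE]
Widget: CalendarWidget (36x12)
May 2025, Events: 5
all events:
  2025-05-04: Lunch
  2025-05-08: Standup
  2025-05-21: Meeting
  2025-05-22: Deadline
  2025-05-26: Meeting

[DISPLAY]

              May 2025              
Mo Tu We Th Fr Sa Su                
          1  2  3  4*               
 5  6  7  8*  9 10 11               
12 13 14 15 16 17 18                
19 20 21* 22* 23 24 25              
26* 27 28 29 30 31                  
                                    
                                    
                                    
                                    
                                    


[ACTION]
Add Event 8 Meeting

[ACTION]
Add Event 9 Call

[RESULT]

              May 2025              
Mo Tu We Th Fr Sa Su                
          1  2  3  4*               
 5  6  7  8*  9* 10 11              
12 13 14 15 16 17 18                
19 20 21* 22* 23 24 25              
26* 27 28 29 30 31                  
                                    
                                    
                                    
                                    
                                    


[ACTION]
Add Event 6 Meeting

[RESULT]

              May 2025              
Mo Tu We Th Fr Sa Su                
          1  2  3  4*               
 5  6*  7  8*  9* 10 11             
12 13 14 15 16 17 18                
19 20 21* 22* 23 24 25              
26* 27 28 29 30 31                  
                                    
                                    
                                    
                                    
                                    


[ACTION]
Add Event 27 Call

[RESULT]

              May 2025              
Mo Tu We Th Fr Sa Su                
          1  2  3  4*               
 5  6*  7  8*  9* 10 11             
12 13 14 15 16 17 18                
19 20 21* 22* 23 24 25              
26* 27* 28 29 30 31                 
                                    
                                    
                                    
                                    
                                    


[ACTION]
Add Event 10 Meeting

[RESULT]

              May 2025              
Mo Tu We Th Fr Sa Su                
          1  2  3  4*               
 5  6*  7  8*  9* 10* 11            
12 13 14 15 16 17 18                
19 20 21* 22* 23 24 25              
26* 27* 28 29 30 31                 
                                    
                                    
                                    
                                    
                                    


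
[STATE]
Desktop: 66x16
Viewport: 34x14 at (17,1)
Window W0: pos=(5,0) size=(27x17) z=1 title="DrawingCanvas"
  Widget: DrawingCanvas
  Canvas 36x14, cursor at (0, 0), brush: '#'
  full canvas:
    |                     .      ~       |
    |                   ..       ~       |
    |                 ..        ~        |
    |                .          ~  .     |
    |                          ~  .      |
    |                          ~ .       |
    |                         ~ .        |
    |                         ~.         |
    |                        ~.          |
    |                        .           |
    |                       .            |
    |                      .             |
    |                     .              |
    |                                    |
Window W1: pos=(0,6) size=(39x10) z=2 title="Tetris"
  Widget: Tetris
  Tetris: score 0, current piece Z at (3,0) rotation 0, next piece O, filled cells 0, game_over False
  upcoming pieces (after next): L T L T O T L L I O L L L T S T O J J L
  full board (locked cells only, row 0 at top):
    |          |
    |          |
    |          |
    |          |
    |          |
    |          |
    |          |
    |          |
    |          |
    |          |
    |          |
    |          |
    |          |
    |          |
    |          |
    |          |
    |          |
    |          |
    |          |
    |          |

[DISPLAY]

vas           ┃                   
──────────────┨                   
          .   ┃                   
        ..    ┃                   
      ..      ┃                   
━━━━━━━━━━━━━━━━━━━━━┓            
                     ┃            
─────────────────────┨            
                     ┃            
                     ┃            
                     ┃            
                     ┃            
                     ┃            
                     ┃            


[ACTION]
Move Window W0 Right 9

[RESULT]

rawingCanvas           ┃          
───────────────────────┨          
                   .   ┃          
                 ..    ┃          
               ..      ┃          
━━━━━━━━━━━━━━━━━━━━━┓ ┃          
                     ┃ ┃          
─────────────────────┨ ┃          
                     ┃ ┃          
                     ┃ ┃          
                     ┃~┃          
                     ┃.┃          
                     ┃ ┃          
                     ┃ ┃          


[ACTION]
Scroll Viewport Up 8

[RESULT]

━━━━━━━━━━━━━━━━━━━━━━━┓          
rawingCanvas           ┃          
───────────────────────┨          
                   .   ┃          
                 ..    ┃          
               ..      ┃          
━━━━━━━━━━━━━━━━━━━━━┓ ┃          
                     ┃ ┃          
─────────────────────┨ ┃          
                     ┃ ┃          
                     ┃ ┃          
                     ┃~┃          
                     ┃.┃          
                     ┃ ┃          


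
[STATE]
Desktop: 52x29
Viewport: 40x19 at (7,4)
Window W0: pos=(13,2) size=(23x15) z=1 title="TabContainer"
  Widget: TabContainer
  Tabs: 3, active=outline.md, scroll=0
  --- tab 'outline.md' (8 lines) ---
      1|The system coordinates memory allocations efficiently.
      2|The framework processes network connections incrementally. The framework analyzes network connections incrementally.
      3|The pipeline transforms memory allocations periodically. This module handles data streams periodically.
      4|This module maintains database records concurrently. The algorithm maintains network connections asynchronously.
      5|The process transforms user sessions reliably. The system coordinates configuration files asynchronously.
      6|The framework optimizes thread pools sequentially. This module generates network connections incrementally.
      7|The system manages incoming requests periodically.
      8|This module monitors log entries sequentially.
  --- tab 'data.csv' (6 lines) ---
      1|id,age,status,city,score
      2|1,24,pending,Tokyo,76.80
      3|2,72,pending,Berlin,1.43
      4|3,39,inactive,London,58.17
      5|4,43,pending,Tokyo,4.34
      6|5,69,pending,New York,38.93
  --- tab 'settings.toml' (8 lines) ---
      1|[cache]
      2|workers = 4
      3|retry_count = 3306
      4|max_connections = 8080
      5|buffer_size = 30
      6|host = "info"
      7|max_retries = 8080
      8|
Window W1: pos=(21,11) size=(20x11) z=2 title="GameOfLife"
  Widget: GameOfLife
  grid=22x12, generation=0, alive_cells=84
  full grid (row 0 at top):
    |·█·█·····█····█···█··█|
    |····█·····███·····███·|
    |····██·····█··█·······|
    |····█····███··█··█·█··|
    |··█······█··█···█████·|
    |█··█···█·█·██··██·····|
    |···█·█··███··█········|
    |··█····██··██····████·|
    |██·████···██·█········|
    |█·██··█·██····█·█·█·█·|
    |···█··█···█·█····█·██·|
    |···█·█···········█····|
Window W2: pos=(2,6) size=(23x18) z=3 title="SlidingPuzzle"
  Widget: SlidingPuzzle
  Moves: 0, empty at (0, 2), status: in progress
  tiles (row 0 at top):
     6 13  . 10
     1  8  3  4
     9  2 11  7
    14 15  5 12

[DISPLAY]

      ┠─────────────────────┨           
      ┃[outline.md]│ data.cs┃           
━━━━━━━━━━━━━━━━━┓──────────┃           
dingPuzzle       ┃coordinate┃           
─────────────────┨rk process┃           
─┬────┬────┬────┐┃e transfor┃           
 │ 13 │    │ 10 │┃ maintains┃           
─┼────┼────┼────┤┃━━━━━━━━━━━━━━━┓      
 │  8 │  3 │  4 │┃meOfLife       ┃      
─┼────┼────┼────┤┃───────────────┨      
 │  2 │ 11 │  7 │┃: 0            ┃      
─┼────┼────┼────┤┃····███··█··█·█┃      
 │ 15 │  5 │ 12 │┃····█··█···████┃      
─┴────┴────┴────┘┃··█·█·██··██···┃      
s: 0             ┃█··███··█······┃      
                 ┃··██··██····███┃      
                 ┃██···██·█······┃      
                 ┃━━━━━━━━━━━━━━━┛      
                 ┃                      


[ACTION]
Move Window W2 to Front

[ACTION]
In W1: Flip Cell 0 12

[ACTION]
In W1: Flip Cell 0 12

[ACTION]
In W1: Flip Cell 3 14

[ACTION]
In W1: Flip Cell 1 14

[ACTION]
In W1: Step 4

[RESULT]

      ┠─────────────────────┨           
      ┃[outline.md]│ data.cs┃           
━━━━━━━━━━━━━━━━━┓──────────┃           
dingPuzzle       ┃coordinate┃           
─────────────────┨rk process┃           
─┬────┬────┬────┐┃e transfor┃           
 │ 13 │    │ 10 │┃ maintains┃           
─┼────┼────┼────┤┃━━━━━━━━━━━━━━━┓      
 │  8 │  3 │  4 │┃meOfLife       ┃      
─┼────┼────┼────┤┃───────────────┨      
 │  2 │ 11 │  7 │┃: 4            ┃      
─┼────┼────┼────┤┃···█······███··┃      
 │ 15 │  5 │ 12 │┃··█··█··█······┃      
─┴────┴────┴────┘┃······███······┃      
s: 0             ┃██·····█████···┃      
                 ┃·█···█···█···██┃      
                 ┃█·····██·····█·┃      
                 ┃━━━━━━━━━━━━━━━┛      
                 ┃                      


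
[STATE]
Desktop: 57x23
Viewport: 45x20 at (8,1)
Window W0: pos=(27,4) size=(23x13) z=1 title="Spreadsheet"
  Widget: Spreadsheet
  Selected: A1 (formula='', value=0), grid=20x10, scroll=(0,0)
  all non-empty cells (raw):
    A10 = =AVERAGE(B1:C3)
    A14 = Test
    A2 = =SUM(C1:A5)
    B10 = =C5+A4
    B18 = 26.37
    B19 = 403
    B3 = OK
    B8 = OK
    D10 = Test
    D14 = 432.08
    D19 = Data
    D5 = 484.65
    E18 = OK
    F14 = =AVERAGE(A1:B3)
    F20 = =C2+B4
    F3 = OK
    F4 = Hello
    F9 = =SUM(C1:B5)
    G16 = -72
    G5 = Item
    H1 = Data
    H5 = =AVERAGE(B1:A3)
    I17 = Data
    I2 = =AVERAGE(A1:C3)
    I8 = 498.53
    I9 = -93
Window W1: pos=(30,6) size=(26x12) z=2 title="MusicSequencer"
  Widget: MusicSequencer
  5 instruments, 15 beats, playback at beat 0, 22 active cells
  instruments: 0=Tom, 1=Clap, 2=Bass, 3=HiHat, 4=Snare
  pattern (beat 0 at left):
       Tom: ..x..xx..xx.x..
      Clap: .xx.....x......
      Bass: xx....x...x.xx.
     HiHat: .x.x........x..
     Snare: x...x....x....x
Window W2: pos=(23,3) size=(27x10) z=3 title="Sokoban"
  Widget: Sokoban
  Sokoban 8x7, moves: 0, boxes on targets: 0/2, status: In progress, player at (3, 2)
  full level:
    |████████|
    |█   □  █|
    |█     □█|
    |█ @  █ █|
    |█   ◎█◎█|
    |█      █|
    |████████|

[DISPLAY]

                                             
                                             
               ┏━━━━━━━━━━━━━━━━━━━━━━━━━┓   
               ┃ Sokoban                 ┃   
               ┠─────────────────────────┨   
               ┃████████                 ┃━━━
               ┃█   □  █                 ┃   
               ┃█     □█                 ┃───
               ┃█ @  █ █                 ┃34 
               ┃█   ◎█◎█                 ┃·· 
               ┃█      █                 ┃·· 
               ┗━━━━━━━━━━━━━━━━━━━━━━━━━┛█· 
                   ┃  ┃ HiHat·█·█········█·· 
                   ┃  ┃ Snare█···█····█····█ 
                   ┃  ┃                      
                   ┗━━┃                      
                      ┗━━━━━━━━━━━━━━━━━━━━━━
                                             
                                             
                                             


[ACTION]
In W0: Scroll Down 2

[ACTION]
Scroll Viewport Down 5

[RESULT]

               ┏━━━━━━━━━━━━━━━━━━━━━━━━━┓   
               ┃ Sokoban                 ┃   
               ┠─────────────────────────┨   
               ┃████████                 ┃━━━
               ┃█   □  █                 ┃   
               ┃█     □█                 ┃───
               ┃█ @  █ █                 ┃34 
               ┃█   ◎█◎█                 ┃·· 
               ┃█      █                 ┃·· 
               ┗━━━━━━━━━━━━━━━━━━━━━━━━━┛█· 
                   ┃  ┃ HiHat·█·█········█·· 
                   ┃  ┃ Snare█···█····█····█ 
                   ┃  ┃                      
                   ┗━━┃                      
                      ┗━━━━━━━━━━━━━━━━━━━━━━
                                             
                                             
                                             
                                             
                                             


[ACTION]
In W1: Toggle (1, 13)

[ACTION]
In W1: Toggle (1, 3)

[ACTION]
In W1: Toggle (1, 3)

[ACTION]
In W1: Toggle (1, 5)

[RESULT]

               ┏━━━━━━━━━━━━━━━━━━━━━━━━━┓   
               ┃ Sokoban                 ┃   
               ┠─────────────────────────┨   
               ┃████████                 ┃━━━
               ┃█   □  █                 ┃   
               ┃█     □█                 ┃───
               ┃█ @  █ █                 ┃34 
               ┃█   ◎█◎█                 ┃·· 
               ┃█      █                 ┃█· 
               ┗━━━━━━━━━━━━━━━━━━━━━━━━━┛█· 
                   ┃  ┃ HiHat·█·█········█·· 
                   ┃  ┃ Snare█···█····█····█ 
                   ┃  ┃                      
                   ┗━━┃                      
                      ┗━━━━━━━━━━━━━━━━━━━━━━
                                             
                                             
                                             
                                             
                                             


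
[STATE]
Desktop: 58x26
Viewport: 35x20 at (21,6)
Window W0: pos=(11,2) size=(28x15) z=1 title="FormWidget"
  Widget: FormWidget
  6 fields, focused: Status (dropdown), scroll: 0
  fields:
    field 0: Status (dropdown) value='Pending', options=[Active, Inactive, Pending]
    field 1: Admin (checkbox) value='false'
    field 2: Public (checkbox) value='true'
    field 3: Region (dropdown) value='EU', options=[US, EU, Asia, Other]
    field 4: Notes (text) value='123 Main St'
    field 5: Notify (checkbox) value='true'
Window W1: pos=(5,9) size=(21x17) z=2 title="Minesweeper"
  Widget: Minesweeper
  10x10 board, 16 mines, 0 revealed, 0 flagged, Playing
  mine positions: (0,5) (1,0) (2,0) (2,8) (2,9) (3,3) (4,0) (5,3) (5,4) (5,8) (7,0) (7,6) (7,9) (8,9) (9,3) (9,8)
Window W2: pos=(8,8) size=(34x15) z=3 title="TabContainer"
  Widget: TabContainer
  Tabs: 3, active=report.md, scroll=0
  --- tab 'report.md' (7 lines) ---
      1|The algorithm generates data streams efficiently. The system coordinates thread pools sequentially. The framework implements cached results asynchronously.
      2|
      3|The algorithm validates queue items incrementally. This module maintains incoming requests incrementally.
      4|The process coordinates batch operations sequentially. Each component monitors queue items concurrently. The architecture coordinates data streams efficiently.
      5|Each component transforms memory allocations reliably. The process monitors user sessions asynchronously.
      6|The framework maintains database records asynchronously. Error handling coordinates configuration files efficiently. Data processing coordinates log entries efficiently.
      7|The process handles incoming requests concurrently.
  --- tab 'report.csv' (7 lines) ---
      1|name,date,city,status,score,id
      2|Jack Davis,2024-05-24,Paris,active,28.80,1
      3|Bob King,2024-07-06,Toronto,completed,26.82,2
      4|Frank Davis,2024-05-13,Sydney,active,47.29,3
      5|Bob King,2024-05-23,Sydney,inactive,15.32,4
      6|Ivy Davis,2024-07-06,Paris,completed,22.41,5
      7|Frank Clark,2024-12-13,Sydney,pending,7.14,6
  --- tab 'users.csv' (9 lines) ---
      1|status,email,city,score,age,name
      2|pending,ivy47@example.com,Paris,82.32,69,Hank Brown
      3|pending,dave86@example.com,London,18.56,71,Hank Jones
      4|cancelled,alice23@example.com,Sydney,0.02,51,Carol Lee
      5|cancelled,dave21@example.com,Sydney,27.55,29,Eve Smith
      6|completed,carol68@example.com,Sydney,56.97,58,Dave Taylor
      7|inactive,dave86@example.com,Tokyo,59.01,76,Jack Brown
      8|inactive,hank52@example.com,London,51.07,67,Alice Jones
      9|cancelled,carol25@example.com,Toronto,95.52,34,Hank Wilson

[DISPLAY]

     [ ]         ┃                 
     [x]         ┃                 
━━━━━━━━━━━━━━━━━━━━┓              
r                   ┃              
────────────────────┨              
 report.csv │ users.┃              
────────────────────┃              
m generates data str┃              
                    ┃              
m validates queue it┃              
coordinates batch op┃              
nt transforms memory┃              
k maintains database┃              
handles incoming req┃              
                    ┃              
                    ┃              
━━━━━━━━━━━━━━━━━━━━┛              
    ┃                              
    ┃                              
━━━━┛                              


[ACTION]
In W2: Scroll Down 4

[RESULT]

     [ ]         ┃                 
     [x]         ┃                 
━━━━━━━━━━━━━━━━━━━━┓              
r                   ┃              
────────────────────┨              
 report.csv │ users.┃              
────────────────────┃              
nt transforms memory┃              
k maintains database┃              
handles incoming req┃              
                    ┃              
                    ┃              
                    ┃              
                    ┃              
                    ┃              
                    ┃              
━━━━━━━━━━━━━━━━━━━━┛              
    ┃                              
    ┃                              
━━━━┛                              


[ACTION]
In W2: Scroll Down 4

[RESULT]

     [ ]         ┃                 
     [x]         ┃                 
━━━━━━━━━━━━━━━━━━━━┓              
r                   ┃              
────────────────────┨              
 report.csv │ users.┃              
────────────────────┃              
handles incoming req┃              
                    ┃              
                    ┃              
                    ┃              
                    ┃              
                    ┃              
                    ┃              
                    ┃              
                    ┃              
━━━━━━━━━━━━━━━━━━━━┛              
    ┃                              
    ┃                              
━━━━┛                              


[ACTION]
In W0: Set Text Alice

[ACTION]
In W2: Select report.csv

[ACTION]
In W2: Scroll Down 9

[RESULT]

     [ ]         ┃                 
     [x]         ┃                 
━━━━━━━━━━━━━━━━━━━━┓              
r                   ┃              
────────────────────┨              
[report.csv]│ users.┃              
────────────────────┃              
2024-12-13,Sydney,pe┃              
                    ┃              
                    ┃              
                    ┃              
                    ┃              
                    ┃              
                    ┃              
                    ┃              
                    ┃              
━━━━━━━━━━━━━━━━━━━━┛              
    ┃                              
    ┃                              
━━━━┛                              


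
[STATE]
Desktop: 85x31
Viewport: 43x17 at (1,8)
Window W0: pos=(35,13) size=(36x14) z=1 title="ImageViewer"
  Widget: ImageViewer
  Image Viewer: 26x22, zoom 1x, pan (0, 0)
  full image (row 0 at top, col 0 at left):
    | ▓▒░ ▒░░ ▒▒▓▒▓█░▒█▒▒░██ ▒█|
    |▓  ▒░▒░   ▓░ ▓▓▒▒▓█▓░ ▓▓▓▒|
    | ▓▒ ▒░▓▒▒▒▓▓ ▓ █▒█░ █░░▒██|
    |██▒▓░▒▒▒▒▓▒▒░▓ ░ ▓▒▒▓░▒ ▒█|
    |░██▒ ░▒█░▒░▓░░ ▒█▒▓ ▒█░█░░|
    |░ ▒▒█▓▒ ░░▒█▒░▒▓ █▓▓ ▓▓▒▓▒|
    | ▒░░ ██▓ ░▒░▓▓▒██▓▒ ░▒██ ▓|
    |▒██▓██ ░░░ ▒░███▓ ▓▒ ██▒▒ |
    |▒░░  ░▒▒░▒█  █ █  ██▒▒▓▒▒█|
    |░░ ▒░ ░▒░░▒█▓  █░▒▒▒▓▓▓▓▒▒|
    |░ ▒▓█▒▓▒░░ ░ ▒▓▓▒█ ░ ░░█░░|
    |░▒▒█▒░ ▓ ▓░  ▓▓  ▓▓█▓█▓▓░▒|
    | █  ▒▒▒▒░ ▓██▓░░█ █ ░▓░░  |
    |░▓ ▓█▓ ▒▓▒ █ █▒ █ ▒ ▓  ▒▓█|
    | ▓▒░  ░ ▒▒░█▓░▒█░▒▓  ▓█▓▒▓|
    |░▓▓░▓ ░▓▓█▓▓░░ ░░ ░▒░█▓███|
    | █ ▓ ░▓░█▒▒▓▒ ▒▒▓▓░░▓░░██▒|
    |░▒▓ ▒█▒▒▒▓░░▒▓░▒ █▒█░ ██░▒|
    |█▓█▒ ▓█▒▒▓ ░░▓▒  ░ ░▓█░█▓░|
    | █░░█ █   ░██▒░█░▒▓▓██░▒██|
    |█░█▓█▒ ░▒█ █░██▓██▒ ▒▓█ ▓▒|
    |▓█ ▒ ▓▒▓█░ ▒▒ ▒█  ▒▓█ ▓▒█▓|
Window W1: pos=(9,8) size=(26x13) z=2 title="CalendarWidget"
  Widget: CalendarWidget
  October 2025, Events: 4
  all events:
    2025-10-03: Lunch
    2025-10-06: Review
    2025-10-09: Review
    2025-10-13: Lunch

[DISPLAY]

        ┏━━━━━━━━━━━━━━━━━━━━━━━━┓         
        ┃ CalendarWidget         ┃         
        ┠────────────────────────┨         
        ┃      October 2025      ┃         
        ┃Mo Tu We Th Fr Sa Su    ┃         
        ┃       1  2  3*  4  5   ┃┏━━━━━━━━
        ┃ 6*  7  8  9* 10 11 12  ┃┃ ImageVi
        ┃13* 14 15 16 17 18 19   ┃┠────────
        ┃20 21 22 23 24 25 26    ┃┃ ▓▒░ ▒░░
        ┃27 28 29 30 31          ┃┃▓  ▒░▒░ 
        ┃                        ┃┃ ▓▒ ▒░▓▒
        ┃                        ┃┃██▒▓░▒▒▒
        ┗━━━━━━━━━━━━━━━━━━━━━━━━┛┃░██▒ ░▒█
                                  ┃░ ▒▒█▓▒ 
                                  ┃ ▒░░ ██▓
                                  ┃▒██▓██ ░
                                  ┃▒░░  ░▒▒


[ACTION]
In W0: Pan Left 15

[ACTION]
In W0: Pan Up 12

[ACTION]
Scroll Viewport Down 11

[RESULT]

        ┃ 6*  7  8  9* 10 11 12  ┃┃ ImageVi
        ┃13* 14 15 16 17 18 19   ┃┠────────
        ┃20 21 22 23 24 25 26    ┃┃ ▓▒░ ▒░░
        ┃27 28 29 30 31          ┃┃▓  ▒░▒░ 
        ┃                        ┃┃ ▓▒ ▒░▓▒
        ┃                        ┃┃██▒▓░▒▒▒
        ┗━━━━━━━━━━━━━━━━━━━━━━━━┛┃░██▒ ░▒█
                                  ┃░ ▒▒█▓▒ 
                                  ┃ ▒░░ ██▓
                                  ┃▒██▓██ ░
                                  ┃▒░░  ░▒▒
                                  ┃░░ ▒░ ░▒
                                  ┗━━━━━━━━
                                           
                                           
                                           
                                           


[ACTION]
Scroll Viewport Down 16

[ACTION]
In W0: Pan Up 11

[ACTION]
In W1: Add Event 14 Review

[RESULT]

        ┃ 6*  7  8  9* 10 11 12  ┃┃ ImageVi
        ┃13* 14* 15 16 17 18 19  ┃┠────────
        ┃20 21 22 23 24 25 26    ┃┃ ▓▒░ ▒░░
        ┃27 28 29 30 31          ┃┃▓  ▒░▒░ 
        ┃                        ┃┃ ▓▒ ▒░▓▒
        ┃                        ┃┃██▒▓░▒▒▒
        ┗━━━━━━━━━━━━━━━━━━━━━━━━┛┃░██▒ ░▒█
                                  ┃░ ▒▒█▓▒ 
                                  ┃ ▒░░ ██▓
                                  ┃▒██▓██ ░
                                  ┃▒░░  ░▒▒
                                  ┃░░ ▒░ ░▒
                                  ┗━━━━━━━━
                                           
                                           
                                           
                                           


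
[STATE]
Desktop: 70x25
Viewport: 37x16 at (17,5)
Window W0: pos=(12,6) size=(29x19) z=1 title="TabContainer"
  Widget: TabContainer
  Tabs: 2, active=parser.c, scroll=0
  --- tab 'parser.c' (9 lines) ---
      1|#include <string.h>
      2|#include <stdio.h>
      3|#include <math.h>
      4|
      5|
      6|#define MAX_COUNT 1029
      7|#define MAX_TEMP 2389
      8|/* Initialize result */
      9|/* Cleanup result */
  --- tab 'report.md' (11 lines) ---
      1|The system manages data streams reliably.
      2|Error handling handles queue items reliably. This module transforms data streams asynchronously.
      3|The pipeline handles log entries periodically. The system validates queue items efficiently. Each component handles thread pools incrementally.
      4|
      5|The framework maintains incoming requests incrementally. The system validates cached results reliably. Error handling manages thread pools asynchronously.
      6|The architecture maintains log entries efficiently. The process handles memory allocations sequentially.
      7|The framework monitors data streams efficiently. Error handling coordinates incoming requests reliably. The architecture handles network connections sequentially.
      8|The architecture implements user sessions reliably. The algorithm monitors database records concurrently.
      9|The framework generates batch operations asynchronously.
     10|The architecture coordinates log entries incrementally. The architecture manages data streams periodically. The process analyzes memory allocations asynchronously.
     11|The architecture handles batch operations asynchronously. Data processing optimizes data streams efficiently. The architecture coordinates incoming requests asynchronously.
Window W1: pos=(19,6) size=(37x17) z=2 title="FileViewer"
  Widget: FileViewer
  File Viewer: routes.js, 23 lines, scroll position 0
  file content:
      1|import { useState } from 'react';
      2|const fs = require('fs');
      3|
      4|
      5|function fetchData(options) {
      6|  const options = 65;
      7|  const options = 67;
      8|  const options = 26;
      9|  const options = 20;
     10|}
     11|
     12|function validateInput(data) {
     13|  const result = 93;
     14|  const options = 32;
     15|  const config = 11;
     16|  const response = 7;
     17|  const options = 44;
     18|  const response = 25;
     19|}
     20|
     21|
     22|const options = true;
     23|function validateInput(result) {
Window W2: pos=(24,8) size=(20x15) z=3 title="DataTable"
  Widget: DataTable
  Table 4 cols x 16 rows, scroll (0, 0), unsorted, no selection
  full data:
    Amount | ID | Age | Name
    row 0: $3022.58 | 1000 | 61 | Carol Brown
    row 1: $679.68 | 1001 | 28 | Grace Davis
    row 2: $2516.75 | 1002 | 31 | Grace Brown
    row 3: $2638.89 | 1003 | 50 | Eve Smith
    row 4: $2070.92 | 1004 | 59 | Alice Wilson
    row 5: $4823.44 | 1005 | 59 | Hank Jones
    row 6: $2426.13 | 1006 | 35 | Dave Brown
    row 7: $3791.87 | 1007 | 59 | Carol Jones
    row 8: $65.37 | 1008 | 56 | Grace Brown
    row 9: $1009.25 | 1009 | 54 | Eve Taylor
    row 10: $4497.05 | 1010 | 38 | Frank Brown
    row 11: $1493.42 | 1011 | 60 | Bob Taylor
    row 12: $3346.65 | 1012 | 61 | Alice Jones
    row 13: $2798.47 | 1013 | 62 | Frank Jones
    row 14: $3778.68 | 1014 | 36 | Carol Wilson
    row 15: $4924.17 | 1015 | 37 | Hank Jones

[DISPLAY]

                                     
━━┏━━━━━━━━━━━━━━━━━━━━━━━━━━━━━━━━━━
Co┃ FileViewer                       
──┠────┏━━━━━━━━━━━━━━━━━━┓──────────
se┃impo┃ DataTable        ┃ 'react'; 
──┃cons┠──────────────────┨;         
lu┃    ┃Amount  │ID  │Age│┃          
lu┃    ┃────────┼────┼───┼┃          
lu┃func┃$3022.58│1000│61 │┃ns) {     
  ┃  co┃$679.68 │1001│28 │┃          
  ┃  co┃$2516.75│1002│31 │┃          
in┃  co┃$2638.89│1003│50 │┃          
in┃  co┃$2070.92│1004│59 │┃          
ni┃}   ┃$4823.44│1005│59 │┃          
le┃    ┃$2426.13│1006│35 │┃          
  ┃func┃$3791.87│1007│59 │┃ata) {    


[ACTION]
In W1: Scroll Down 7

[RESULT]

                                     
━━┏━━━━━━━━━━━━━━━━━━━━━━━━━━━━━━━━━━
Co┃ FileViewer                       
──┠────┏━━━━━━━━━━━━━━━━━━┓──────────
se┃  co┃ DataTable        ┃          
──┃  co┠──────────────────┨          
lu┃}   ┃Amount  │ID  │Age│┃          
lu┃    ┃────────┼────┼───┼┃          
lu┃func┃$3022.58│1000│61 │┃ata) {    
  ┃  co┃$679.68 │1001│28 │┃          
  ┃  co┃$2516.75│1002│31 │┃          
in┃  co┃$2638.89│1003│50 │┃          
in┃  co┃$2070.92│1004│59 │┃          
ni┃  co┃$4823.44│1005│59 │┃          
le┃  co┃$2426.13│1006│35 │┃          
  ┃}   ┃$3791.87│1007│59 │┃          


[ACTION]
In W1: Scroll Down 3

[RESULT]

                                     
━━┏━━━━━━━━━━━━━━━━━━━━━━━━━━━━━━━━━━
Co┃ FileViewer                       
──┠────┏━━━━━━━━━━━━━━━━━━┓──────────
se┃    ┃ DataTable        ┃          
──┃func┠──────────────────┨ata) {    
lu┃  co┃Amount  │ID  │Age│┃          
lu┃  co┃────────┼────┼───┼┃          
lu┃  co┃$3022.58│1000│61 │┃          
  ┃  co┃$679.68 │1001│28 │┃          
  ┃  co┃$2516.75│1002│31 │┃          
in┃  co┃$2638.89│1003│50 │┃          
in┃}   ┃$2070.92│1004│59 │┃          
ni┃    ┃$4823.44│1005│59 │┃          
le┃    ┃$2426.13│1006│35 │┃          
  ┃cons┃$3791.87│1007│59 │┃          


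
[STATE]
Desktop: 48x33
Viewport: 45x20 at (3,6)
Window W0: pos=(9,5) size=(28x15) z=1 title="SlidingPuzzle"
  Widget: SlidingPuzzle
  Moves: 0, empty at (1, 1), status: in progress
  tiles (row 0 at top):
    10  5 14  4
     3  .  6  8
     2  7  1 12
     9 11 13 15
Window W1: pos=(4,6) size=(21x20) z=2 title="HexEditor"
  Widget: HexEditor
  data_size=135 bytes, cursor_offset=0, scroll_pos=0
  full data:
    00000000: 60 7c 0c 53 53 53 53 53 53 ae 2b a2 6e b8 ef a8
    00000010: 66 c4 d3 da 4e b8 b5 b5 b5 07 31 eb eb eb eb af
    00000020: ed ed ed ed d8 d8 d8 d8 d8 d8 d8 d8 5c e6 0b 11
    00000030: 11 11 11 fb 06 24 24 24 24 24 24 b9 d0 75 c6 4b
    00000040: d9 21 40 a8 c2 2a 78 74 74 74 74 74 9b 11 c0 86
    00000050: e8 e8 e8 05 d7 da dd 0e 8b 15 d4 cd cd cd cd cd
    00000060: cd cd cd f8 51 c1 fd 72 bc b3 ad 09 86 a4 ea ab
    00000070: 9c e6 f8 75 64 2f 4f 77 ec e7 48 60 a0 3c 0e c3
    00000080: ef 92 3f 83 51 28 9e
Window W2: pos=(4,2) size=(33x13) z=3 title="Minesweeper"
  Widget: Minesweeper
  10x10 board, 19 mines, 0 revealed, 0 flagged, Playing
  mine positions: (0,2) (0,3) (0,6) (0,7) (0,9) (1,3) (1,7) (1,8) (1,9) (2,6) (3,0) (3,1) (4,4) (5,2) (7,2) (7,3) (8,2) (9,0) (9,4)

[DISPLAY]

 ┃■■■■■■■■■■                     ┃           
 ┃■■■■■■■■■■                     ┃           
 ┃■■■■■■■■■■                     ┃           
 ┃■■■■■■■■■■                     ┃           
 ┃■■■■■■■■■■                     ┃           
 ┃■■■■■■■■■■                     ┃           
 ┃■■■■■■■■■■                     ┃           
 ┃■■■■■■■■■■                     ┃           
 ┗━━━━━━━━━━━━━━━━━━━━━━━━━━━━━━━┛           
 ┃00000060  cd cd cd ┃│ 15 │     ┃           
 ┃00000070  9c e6 f8 ┃┴────┘     ┃           
 ┃00000080  ef 92 3f ┃           ┃           
 ┃                   ┃           ┃           
 ┃                   ┃━━━━━━━━━━━┛           
 ┃                   ┃                       
 ┃                   ┃                       
 ┃                   ┃                       
 ┃                   ┃                       
 ┃                   ┃                       
 ┗━━━━━━━━━━━━━━━━━━━┛                       


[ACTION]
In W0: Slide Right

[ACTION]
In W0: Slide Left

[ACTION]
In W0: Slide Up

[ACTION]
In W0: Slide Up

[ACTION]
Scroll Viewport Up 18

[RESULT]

                                             
                                             
 ┏━━━━━━━━━━━━━━━━━━━━━━━━━━━━━━━┓           
 ┃ Minesweeper                   ┃           
 ┠───────────────────────────────┨           
 ┃■■■■■■■■■■                     ┃           
 ┃■■■■■■■■■■                     ┃           
 ┃■■■■■■■■■■                     ┃           
 ┃■■■■■■■■■■                     ┃           
 ┃■■■■■■■■■■                     ┃           
 ┃■■■■■■■■■■                     ┃           
 ┃■■■■■■■■■■                     ┃           
 ┃■■■■■■■■■■                     ┃           
 ┃■■■■■■■■■■                     ┃           
 ┗━━━━━━━━━━━━━━━━━━━━━━━━━━━━━━━┛           
 ┃00000060  cd cd cd ┃│ 15 │     ┃           
 ┃00000070  9c e6 f8 ┃┴────┘     ┃           
 ┃00000080  ef 92 3f ┃           ┃           
 ┃                   ┃           ┃           
 ┃                   ┃━━━━━━━━━━━┛           


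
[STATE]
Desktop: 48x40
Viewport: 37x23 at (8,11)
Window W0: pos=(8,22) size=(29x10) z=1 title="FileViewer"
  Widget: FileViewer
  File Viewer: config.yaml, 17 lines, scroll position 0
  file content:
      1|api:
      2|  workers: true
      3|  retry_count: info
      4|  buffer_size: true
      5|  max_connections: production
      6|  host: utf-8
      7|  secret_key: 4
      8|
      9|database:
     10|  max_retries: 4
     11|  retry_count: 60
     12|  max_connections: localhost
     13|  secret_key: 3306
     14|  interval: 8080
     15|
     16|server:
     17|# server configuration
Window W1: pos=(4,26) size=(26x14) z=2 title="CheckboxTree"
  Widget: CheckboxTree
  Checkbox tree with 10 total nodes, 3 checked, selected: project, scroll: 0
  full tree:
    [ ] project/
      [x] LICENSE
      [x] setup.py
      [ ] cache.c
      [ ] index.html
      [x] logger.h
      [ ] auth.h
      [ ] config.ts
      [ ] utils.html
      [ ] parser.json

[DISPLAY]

                                     
                                     
                                     
                                     
                                     
                                     
                                     
                                     
                                     
                                     
                                     
┏━━━━━━━━━━━━━━━━━━━━━━━━━━━┓        
┃ FileViewer                ┃        
┠───────────────────────────┨        
┃api:                      ▲┃        
━━━━━━━━━━━━━━━━━━━━━┓     █┃        
eckboxTree           ┃     ░┃        
─────────────────────┨     ░┃        
] project/           ┃oduct░┃        
[x] LICENSE          ┃     ▼┃        
[x] setup.py         ┃━━━━━━┛        
[ ] cache.c          ┃               
[ ] index.html       ┃               


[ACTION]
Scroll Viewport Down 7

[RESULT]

                                     
                                     
                                     
                                     
                                     
┏━━━━━━━━━━━━━━━━━━━━━━━━━━━┓        
┃ FileViewer                ┃        
┠───────────────────────────┨        
┃api:                      ▲┃        
━━━━━━━━━━━━━━━━━━━━━┓     █┃        
eckboxTree           ┃     ░┃        
─────────────────────┨     ░┃        
] project/           ┃oduct░┃        
[x] LICENSE          ┃     ▼┃        
[x] setup.py         ┃━━━━━━┛        
[ ] cache.c          ┃               
[ ] index.html       ┃               
[x] logger.h         ┃               
[ ] auth.h           ┃               
[ ] config.ts        ┃               
[ ] utils.html       ┃               
[ ] parser.json      ┃               
━━━━━━━━━━━━━━━━━━━━━┛               


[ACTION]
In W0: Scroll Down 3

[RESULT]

                                     
                                     
                                     
                                     
                                     
┏━━━━━━━━━━━━━━━━━━━━━━━━━━━┓        
┃ FileViewer                ┃        
┠───────────────────────────┨        
┃  buffer_size: true       ▲┃        
━━━━━━━━━━━━━━━━━━━━━┓oduct░┃        
eckboxTree           ┃     █┃        
─────────────────────┨     ░┃        
] project/           ┃     ░┃        
[x] LICENSE          ┃     ▼┃        
[x] setup.py         ┃━━━━━━┛        
[ ] cache.c          ┃               
[ ] index.html       ┃               
[x] logger.h         ┃               
[ ] auth.h           ┃               
[ ] config.ts        ┃               
[ ] utils.html       ┃               
[ ] parser.json      ┃               
━━━━━━━━━━━━━━━━━━━━━┛               


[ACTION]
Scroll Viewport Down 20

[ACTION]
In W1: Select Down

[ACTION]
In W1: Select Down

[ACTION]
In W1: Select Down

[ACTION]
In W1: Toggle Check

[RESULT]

                                     
                                     
                                     
                                     
                                     
┏━━━━━━━━━━━━━━━━━━━━━━━━━━━┓        
┃ FileViewer                ┃        
┠───────────────────────────┨        
┃  buffer_size: true       ▲┃        
━━━━━━━━━━━━━━━━━━━━━┓oduct░┃        
eckboxTree           ┃     █┃        
─────────────────────┨     ░┃        
] project/           ┃     ░┃        
[x] LICENSE          ┃     ▼┃        
[x] setup.py         ┃━━━━━━┛        
[x] cache.c          ┃               
[ ] index.html       ┃               
[x] logger.h         ┃               
[ ] auth.h           ┃               
[ ] config.ts        ┃               
[ ] utils.html       ┃               
[ ] parser.json      ┃               
━━━━━━━━━━━━━━━━━━━━━┛               
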